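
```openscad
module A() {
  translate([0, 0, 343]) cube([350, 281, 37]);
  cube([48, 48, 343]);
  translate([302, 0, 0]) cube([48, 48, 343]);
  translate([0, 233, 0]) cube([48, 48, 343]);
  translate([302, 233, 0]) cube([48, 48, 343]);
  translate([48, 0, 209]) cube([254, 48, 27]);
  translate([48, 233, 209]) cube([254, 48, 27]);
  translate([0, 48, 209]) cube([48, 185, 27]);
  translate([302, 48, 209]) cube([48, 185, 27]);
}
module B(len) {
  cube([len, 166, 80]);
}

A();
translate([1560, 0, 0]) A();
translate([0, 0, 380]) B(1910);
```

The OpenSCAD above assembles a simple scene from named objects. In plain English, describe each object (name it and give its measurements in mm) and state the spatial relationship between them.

A is a simple wooden stool: a rectangular seat 350 mm (x) by 281 mm (y), 37 mm thick, top face at z = 380 mm, on four square legs, each 48×48 mm in cross-section. The legs rest on z = 0, each flush with a corner of the seat. Four stretchers, 48 mm wide and 27 mm tall, connect adjacent legs with their undersides at z = 209 mm, each running between the inner faces of the legs it joins and aligned with the legs' outer faces on the other axis.

B is a rectangular beam 1910 mm long (x), 166 mm deep (y), 80 mm thick (z).

The beam spans the tops of two stools placed 1210 mm apart, resting at z = 380 mm.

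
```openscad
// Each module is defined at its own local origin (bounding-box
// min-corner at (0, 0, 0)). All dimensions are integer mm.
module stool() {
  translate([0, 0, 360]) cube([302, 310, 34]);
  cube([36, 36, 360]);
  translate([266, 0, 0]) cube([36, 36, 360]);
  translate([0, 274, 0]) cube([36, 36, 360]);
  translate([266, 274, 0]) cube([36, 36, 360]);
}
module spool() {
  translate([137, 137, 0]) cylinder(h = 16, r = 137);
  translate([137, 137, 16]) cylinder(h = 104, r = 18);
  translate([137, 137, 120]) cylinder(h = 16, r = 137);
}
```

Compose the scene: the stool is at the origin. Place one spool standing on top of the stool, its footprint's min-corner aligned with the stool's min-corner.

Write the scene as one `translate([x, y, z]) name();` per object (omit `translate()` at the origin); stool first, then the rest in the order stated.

stool();
translate([0, 0, 394]) spool();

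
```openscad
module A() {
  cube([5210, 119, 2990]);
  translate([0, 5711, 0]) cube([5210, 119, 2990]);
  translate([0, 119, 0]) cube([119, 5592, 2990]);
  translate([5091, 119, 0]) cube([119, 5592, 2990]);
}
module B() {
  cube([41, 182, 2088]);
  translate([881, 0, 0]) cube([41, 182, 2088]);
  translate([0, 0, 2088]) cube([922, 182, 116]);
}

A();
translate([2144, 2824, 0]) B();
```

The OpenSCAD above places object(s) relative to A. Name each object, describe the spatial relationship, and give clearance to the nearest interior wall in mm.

Clearances: x = 2025, y = 2705; minimum 2025 mm.

A is a house frame. B is a door frame. The door frame sits inside the house frame, centred. The clearance to the nearest interior wall is 2025 mm.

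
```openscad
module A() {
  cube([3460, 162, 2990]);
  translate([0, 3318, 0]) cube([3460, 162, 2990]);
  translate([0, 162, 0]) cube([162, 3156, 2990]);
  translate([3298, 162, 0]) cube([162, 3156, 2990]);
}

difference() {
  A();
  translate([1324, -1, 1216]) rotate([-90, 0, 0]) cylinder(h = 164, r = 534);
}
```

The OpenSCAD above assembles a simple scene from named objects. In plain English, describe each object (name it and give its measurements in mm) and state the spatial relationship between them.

A is the wall frame of a small rectangular building: four walls, each 2990 mm tall and 162 mm thick, enclosing a footprint 3460 mm (x) by 3480 mm (y) outside-to-outside, with no floor or roof. The front and back walls (the −y and +y sides) span the full width; the two side walls fit between them.

The house frame has a circular hole of radius 534 mm through its front wall, centred at (x = 1324, z = 1216).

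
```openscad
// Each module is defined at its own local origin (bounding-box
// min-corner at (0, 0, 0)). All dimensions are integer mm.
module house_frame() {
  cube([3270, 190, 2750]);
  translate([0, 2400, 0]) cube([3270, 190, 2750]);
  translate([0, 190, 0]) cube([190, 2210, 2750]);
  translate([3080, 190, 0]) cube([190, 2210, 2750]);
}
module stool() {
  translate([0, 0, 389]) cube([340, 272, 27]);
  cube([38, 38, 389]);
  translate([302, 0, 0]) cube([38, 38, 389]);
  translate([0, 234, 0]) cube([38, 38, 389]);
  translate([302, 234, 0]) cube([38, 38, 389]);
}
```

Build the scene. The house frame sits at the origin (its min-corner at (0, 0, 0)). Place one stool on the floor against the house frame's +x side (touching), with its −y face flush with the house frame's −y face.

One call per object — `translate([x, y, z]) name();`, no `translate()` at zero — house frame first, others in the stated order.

house_frame();
translate([3270, 0, 0]) stool();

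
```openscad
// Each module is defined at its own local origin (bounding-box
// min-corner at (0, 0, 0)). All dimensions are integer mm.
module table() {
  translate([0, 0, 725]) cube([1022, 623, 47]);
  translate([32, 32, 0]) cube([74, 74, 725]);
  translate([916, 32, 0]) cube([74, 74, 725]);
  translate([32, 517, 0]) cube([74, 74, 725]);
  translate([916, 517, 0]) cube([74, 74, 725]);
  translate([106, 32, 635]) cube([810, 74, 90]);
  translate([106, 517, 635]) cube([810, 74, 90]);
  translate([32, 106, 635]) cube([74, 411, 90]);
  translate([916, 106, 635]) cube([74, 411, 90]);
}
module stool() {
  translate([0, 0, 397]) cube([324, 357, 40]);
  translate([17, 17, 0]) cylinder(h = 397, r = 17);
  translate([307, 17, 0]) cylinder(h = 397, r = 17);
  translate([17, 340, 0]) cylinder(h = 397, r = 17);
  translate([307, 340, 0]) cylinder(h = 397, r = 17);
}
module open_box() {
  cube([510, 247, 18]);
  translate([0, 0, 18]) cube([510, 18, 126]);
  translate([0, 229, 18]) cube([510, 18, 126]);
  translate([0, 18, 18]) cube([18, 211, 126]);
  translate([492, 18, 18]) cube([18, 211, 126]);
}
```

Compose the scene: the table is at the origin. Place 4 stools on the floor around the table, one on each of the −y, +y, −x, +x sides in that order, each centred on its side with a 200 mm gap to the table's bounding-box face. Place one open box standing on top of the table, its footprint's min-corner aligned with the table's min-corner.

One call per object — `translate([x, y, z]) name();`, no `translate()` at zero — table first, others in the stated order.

table();
translate([349, -557, 0]) stool();
translate([349, 823, 0]) stool();
translate([-524, 133, 0]) stool();
translate([1222, 133, 0]) stool();
translate([0, 0, 772]) open_box();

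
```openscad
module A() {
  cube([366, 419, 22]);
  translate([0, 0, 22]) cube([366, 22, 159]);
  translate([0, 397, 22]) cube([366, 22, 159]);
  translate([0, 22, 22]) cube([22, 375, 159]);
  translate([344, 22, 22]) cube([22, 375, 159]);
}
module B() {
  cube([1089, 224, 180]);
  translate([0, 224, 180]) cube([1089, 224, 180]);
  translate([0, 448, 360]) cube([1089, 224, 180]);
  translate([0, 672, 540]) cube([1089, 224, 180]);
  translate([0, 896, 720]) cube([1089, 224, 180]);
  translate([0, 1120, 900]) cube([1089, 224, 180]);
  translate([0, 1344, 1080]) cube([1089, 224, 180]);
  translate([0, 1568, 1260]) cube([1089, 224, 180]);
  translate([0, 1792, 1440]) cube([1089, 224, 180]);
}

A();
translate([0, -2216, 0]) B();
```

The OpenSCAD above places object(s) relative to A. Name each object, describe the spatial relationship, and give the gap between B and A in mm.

The staircase's nearest face is 200 mm from the open box's −y face.

A is an open box. B is a staircase. The staircase is on the floor beside the open box on its −y side. The gap between the staircase and the open box is 200 mm.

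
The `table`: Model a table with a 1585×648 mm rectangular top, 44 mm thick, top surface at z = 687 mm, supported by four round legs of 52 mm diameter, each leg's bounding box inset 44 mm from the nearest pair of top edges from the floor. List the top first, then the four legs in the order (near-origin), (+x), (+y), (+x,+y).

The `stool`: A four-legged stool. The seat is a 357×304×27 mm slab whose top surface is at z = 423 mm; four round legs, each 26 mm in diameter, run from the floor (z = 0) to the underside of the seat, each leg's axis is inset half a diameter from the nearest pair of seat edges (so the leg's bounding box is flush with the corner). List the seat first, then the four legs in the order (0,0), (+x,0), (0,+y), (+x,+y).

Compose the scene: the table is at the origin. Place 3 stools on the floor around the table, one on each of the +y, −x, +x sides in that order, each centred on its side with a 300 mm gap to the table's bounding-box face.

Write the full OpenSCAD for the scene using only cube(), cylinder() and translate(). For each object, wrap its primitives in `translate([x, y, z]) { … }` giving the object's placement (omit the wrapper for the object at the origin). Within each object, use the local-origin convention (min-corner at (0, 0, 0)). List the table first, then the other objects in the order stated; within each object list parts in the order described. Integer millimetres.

translate([0, 0, 643]) cube([1585, 648, 44]);
translate([70, 70, 0]) cylinder(h = 643, r = 26);
translate([1515, 70, 0]) cylinder(h = 643, r = 26);
translate([70, 578, 0]) cylinder(h = 643, r = 26);
translate([1515, 578, 0]) cylinder(h = 643, r = 26);
translate([614, 948, 0]) {
  translate([0, 0, 396]) cube([357, 304, 27]);
  translate([13, 13, 0]) cylinder(h = 396, r = 13);
  translate([344, 13, 0]) cylinder(h = 396, r = 13);
  translate([13, 291, 0]) cylinder(h = 396, r = 13);
  translate([344, 291, 0]) cylinder(h = 396, r = 13);
}
translate([-657, 172, 0]) {
  translate([0, 0, 396]) cube([357, 304, 27]);
  translate([13, 13, 0]) cylinder(h = 396, r = 13);
  translate([344, 13, 0]) cylinder(h = 396, r = 13);
  translate([13, 291, 0]) cylinder(h = 396, r = 13);
  translate([344, 291, 0]) cylinder(h = 396, r = 13);
}
translate([1885, 172, 0]) {
  translate([0, 0, 396]) cube([357, 304, 27]);
  translate([13, 13, 0]) cylinder(h = 396, r = 13);
  translate([344, 13, 0]) cylinder(h = 396, r = 13);
  translate([13, 291, 0]) cylinder(h = 396, r = 13);
  translate([344, 291, 0]) cylinder(h = 396, r = 13);
}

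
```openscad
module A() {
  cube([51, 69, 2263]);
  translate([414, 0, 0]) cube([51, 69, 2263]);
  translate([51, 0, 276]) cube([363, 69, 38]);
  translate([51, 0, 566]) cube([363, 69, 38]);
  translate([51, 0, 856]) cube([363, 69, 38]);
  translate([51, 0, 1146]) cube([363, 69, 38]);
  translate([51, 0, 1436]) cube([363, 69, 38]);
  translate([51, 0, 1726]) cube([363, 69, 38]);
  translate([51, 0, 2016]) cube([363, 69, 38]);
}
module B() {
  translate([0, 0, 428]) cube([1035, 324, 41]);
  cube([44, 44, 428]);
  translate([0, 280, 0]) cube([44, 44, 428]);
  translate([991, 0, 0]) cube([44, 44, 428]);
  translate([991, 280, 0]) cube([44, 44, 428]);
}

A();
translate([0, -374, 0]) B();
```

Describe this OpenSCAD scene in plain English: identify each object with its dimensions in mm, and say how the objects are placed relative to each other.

A is a wooden ladder with two side rails of 51×69 mm section and 2263 mm height, set 465 mm apart overall. Between them run 7 rectangular rungs (69 mm deep, 38 mm thick), front faces flush with the rails' −y face. The bottom of the first rung is 276 mm above the floor and each subsequent rung is 290 mm higher than the one below.

B is a bench: a 1035×324 mm seat slab, 41 mm thick, top at z = 469 mm, on four 44×44 mm square legs flush with the seat corners and standing on z = 0.

The bench is on the floor beside the ladder on its −y side.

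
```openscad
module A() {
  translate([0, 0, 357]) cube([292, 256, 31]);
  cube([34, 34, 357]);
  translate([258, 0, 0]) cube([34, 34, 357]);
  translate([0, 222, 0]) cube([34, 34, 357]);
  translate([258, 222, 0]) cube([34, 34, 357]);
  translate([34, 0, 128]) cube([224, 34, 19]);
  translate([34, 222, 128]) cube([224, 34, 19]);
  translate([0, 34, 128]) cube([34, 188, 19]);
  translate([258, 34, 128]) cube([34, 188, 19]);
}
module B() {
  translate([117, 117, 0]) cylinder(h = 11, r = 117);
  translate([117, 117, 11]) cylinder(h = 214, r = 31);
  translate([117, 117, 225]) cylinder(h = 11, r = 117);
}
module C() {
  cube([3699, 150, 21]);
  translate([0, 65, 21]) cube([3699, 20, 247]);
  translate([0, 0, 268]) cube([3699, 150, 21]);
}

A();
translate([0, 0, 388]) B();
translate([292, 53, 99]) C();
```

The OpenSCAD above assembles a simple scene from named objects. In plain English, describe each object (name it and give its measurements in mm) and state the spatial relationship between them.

A is a simple wooden stool: a rectangular seat 292 mm (x) by 256 mm (y), 31 mm thick, top face at z = 388 mm, on four square legs, each 34×34 mm in cross-section. The legs rest on z = 0, each flush with a corner of the seat. Four stretchers, 34 mm wide and 19 mm tall, connect adjacent legs with their undersides at z = 128 mm, each running between the inner faces of the legs it joins and aligned with the legs' outer faces on the other axis.

B is a spool: two coaxial disc flanges of radius 117 mm and thickness 11 mm, joined by a core cylinder of radius 31 mm and height 214 mm. The lower flange rests on z = 0 and the three cylinders share a vertical axis.

C is an I-beam lying along x, 3699 mm long. Overall section height 289 mm. Two flanges 150 mm wide (y) and 21 mm thick, one on the floor and one at the top; a web 20 mm thick runs between them, centred on the flange width.

The spool is on top of the stool. The I-beam is beside the stool with their tops flush at z = 388.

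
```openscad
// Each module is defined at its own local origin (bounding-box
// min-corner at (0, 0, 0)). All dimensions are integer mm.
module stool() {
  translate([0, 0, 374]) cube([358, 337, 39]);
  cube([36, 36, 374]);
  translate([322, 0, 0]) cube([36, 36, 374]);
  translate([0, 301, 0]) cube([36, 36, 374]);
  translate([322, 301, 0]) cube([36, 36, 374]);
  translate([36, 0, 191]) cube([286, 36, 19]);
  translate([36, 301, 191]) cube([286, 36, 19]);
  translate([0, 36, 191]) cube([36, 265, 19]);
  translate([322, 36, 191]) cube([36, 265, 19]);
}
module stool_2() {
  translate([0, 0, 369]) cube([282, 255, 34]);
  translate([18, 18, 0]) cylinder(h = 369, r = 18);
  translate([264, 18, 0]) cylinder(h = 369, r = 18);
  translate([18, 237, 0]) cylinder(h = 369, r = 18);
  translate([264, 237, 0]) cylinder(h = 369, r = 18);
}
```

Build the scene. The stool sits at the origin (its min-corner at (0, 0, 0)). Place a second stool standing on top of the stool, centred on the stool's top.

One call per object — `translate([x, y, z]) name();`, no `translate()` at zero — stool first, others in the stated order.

stool();
translate([38, 41, 413]) stool_2();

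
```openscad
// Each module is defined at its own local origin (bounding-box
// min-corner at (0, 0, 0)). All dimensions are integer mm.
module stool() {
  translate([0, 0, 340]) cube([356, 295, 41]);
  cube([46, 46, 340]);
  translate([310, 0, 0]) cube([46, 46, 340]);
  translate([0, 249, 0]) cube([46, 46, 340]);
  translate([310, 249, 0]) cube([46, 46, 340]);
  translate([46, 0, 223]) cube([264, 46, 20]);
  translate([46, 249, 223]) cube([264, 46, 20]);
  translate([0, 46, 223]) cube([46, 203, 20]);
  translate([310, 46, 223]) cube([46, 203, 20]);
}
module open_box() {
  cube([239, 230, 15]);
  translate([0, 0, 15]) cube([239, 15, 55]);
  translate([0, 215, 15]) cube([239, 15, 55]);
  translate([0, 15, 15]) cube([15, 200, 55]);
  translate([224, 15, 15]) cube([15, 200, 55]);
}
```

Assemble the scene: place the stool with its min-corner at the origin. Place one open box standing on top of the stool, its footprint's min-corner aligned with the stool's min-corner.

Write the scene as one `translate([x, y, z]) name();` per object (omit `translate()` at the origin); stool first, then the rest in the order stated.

stool();
translate([0, 0, 381]) open_box();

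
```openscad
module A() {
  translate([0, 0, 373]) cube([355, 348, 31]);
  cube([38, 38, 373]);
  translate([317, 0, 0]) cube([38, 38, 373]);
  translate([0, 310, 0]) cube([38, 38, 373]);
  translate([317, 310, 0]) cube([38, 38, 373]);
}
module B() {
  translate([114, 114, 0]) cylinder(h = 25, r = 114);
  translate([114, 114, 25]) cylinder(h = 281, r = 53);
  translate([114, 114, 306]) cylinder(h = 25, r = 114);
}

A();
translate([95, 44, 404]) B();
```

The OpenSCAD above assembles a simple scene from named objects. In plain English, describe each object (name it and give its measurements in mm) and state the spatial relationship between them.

A is a simple wooden stool: a rectangular seat 355 mm (x) by 348 mm (y), 31 mm thick, top face at z = 404 mm, on four square legs, each 38×38 mm in cross-section. The legs rest on z = 0, each flush with a corner of the seat.

B is a spool: two coaxial disc flanges of radius 114 mm and thickness 25 mm, joined by a core cylinder of radius 53 mm and height 281 mm. The lower flange rests on z = 0 and the three cylinders share a vertical axis.

The spool is on top of the stool.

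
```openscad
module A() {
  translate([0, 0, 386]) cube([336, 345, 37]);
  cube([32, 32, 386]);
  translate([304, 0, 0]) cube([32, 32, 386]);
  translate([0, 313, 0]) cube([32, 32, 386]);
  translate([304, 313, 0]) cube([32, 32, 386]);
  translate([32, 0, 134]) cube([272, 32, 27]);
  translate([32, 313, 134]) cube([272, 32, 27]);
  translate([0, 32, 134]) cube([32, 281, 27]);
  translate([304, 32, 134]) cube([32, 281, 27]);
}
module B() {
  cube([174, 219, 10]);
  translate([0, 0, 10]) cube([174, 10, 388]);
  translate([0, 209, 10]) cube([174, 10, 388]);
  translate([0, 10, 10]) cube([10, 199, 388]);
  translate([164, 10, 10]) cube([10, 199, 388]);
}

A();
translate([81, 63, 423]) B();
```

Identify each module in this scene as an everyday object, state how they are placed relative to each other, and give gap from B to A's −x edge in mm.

The open box's min-x is at 81; the stool's min-x is 0; gap = 81 mm.

A is a stool. B is an open box. The open box is on top of the stool, centred. The gap from the open box to the stool's −x edge is 81 mm.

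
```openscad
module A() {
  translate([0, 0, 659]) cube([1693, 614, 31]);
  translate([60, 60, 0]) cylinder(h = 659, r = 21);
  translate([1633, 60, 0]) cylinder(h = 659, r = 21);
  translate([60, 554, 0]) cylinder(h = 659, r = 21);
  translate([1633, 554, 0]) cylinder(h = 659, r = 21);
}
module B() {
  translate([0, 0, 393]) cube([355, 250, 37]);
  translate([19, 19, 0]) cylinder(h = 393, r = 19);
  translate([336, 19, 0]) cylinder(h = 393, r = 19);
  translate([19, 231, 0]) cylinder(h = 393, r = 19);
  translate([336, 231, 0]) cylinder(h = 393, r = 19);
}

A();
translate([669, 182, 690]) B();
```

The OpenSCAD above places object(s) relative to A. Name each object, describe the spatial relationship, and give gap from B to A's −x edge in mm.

A is a table. B is a stool. The stool is on top of the table, centred. The gap from the stool to the table's −x edge is 669 mm.

The stool's min-x is at 669; the table's min-x is 0; gap = 669 mm.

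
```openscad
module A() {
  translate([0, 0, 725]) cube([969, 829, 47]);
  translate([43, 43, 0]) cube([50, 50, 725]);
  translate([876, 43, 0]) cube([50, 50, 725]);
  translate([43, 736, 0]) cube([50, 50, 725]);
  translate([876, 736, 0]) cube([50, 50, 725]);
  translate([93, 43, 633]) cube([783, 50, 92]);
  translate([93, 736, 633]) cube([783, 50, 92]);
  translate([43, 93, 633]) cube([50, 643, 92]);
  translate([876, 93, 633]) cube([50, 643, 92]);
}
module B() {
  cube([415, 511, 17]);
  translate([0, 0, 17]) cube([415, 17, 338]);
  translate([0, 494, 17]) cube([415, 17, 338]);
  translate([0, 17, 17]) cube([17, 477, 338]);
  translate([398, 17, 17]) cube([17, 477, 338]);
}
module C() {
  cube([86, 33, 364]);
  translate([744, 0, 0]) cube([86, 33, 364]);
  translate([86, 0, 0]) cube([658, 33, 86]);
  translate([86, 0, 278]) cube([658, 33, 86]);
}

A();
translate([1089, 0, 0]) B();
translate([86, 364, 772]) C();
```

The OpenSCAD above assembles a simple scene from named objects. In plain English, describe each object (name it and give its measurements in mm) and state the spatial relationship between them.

A is a rectangular dining table. The top is 969×829×47 mm with its upper surface at z = 772 mm. It stands on four 50×50 mm square legs, each inset 43 mm from the nearest pair of top edges, running from the floor to the underside of the top. Four apron rails, 50 mm thick and 92 mm tall, run between adjacent legs with their top edges flush with the underside of the top and their outer faces flush with the legs' outer faces.

B is an open storage box with external size 415×511×355 mm and wall thickness 17 mm (the base is also 17 mm thick). The base covers the whole footprint; the four walls stand on the base, with the y-facing walls full-width and the x-facing walls fitting between their inner faces.

C is a rectangular picture frame lying in the x–z plane (depth along y). The opening is 658 mm wide (x) by 192 mm tall (z), surrounded by a border 86 mm wide on all four sides. The frame is 33 mm deep and is made of two full-height vertical stiles with two horizontal rails fitted between them.

The open box is on the floor beside the table on its +x side. The picture frame is on top of the table.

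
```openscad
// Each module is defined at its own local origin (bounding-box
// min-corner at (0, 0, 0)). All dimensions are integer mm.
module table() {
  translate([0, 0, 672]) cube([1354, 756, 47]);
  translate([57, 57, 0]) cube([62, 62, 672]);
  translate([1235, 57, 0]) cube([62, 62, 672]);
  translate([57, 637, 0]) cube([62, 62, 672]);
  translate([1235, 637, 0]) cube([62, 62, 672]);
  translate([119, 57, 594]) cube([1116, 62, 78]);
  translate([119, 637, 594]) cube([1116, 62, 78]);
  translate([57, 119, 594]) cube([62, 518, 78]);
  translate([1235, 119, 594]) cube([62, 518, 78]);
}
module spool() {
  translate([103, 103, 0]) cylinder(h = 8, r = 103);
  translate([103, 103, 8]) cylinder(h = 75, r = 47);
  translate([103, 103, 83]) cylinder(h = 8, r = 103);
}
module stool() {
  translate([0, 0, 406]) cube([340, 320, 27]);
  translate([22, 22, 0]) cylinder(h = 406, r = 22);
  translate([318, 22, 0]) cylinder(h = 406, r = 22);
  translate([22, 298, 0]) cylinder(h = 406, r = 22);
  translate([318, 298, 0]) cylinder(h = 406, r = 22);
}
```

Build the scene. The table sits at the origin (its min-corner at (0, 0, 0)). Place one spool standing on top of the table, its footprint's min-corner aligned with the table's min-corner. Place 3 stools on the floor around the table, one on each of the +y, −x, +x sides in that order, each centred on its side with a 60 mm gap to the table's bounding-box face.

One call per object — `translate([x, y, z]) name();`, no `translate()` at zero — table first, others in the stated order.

table();
translate([0, 0, 719]) spool();
translate([507, 816, 0]) stool();
translate([-400, 218, 0]) stool();
translate([1414, 218, 0]) stool();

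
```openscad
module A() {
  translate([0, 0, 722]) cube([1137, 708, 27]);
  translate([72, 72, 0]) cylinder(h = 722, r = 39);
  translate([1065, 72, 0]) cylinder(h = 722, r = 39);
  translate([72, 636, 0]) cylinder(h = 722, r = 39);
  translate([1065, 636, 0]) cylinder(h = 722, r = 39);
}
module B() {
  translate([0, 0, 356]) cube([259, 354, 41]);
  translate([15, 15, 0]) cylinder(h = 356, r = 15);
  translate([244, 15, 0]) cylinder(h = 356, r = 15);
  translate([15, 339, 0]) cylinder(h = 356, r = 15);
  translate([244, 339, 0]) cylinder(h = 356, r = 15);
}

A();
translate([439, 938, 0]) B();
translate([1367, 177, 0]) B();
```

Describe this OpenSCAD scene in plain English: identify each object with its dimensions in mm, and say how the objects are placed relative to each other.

A is a table with a 1137×708 mm rectangular top, 27 mm thick, top surface at z = 749 mm, supported by four round legs of 78 mm diameter, each leg's bounding box inset 33 mm from the nearest pair of top edges, running from the floor.

B is a four-legged stool. The seat is 259×354 mm, 41 mm thick, top at z = 397 mm. It stands on four round legs, each 30 mm in diameter, from z = 0 to the seat underside, each leg's axis is inset half a diameter from the nearest pair of seat edges (so the leg's bounding box is flush with the corner).

Two stools sit around the table at the +y, +x sides.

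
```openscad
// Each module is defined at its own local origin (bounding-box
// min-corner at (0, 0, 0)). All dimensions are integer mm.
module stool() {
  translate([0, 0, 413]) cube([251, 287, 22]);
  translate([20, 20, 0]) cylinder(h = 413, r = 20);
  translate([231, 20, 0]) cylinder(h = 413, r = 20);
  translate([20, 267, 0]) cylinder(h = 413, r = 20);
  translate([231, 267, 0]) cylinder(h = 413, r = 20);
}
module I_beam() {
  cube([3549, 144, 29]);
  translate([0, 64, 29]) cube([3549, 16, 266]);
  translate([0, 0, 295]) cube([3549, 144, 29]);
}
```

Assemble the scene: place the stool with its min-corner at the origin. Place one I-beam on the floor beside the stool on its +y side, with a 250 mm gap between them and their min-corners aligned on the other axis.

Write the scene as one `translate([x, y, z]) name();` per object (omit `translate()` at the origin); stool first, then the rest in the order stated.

stool();
translate([0, 537, 0]) I_beam();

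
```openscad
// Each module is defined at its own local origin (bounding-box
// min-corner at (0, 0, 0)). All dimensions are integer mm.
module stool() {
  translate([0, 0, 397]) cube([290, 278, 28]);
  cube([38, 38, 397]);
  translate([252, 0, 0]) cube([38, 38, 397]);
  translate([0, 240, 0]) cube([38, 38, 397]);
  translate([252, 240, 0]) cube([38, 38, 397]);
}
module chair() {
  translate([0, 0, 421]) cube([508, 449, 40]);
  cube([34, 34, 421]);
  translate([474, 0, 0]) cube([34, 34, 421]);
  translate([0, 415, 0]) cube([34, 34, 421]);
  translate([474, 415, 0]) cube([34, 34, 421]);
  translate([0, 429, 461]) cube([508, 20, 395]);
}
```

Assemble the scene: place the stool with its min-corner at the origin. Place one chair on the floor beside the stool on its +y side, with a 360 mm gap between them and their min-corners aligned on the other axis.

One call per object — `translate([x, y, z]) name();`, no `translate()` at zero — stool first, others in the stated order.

stool();
translate([0, 638, 0]) chair();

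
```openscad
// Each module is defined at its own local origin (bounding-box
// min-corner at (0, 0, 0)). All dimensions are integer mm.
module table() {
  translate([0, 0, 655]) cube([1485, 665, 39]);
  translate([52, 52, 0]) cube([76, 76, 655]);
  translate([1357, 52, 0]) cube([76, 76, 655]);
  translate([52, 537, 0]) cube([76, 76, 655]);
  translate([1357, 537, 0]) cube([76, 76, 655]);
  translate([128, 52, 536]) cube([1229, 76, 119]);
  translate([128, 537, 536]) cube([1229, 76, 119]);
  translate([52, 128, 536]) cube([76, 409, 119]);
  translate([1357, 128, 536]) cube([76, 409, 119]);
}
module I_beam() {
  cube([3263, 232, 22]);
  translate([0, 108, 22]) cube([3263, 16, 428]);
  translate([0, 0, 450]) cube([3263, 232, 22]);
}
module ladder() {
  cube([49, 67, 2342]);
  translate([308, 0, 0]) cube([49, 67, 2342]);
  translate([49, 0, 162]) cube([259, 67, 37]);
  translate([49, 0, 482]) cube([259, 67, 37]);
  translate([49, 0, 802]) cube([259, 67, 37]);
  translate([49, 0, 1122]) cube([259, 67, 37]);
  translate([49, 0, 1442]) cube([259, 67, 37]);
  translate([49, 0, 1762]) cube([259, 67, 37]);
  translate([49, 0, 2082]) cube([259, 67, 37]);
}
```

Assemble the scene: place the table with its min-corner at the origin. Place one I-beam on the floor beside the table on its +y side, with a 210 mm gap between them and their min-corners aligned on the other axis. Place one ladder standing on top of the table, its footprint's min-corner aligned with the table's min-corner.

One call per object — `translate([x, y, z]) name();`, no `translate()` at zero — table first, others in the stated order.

table();
translate([0, 875, 0]) I_beam();
translate([0, 0, 694]) ladder();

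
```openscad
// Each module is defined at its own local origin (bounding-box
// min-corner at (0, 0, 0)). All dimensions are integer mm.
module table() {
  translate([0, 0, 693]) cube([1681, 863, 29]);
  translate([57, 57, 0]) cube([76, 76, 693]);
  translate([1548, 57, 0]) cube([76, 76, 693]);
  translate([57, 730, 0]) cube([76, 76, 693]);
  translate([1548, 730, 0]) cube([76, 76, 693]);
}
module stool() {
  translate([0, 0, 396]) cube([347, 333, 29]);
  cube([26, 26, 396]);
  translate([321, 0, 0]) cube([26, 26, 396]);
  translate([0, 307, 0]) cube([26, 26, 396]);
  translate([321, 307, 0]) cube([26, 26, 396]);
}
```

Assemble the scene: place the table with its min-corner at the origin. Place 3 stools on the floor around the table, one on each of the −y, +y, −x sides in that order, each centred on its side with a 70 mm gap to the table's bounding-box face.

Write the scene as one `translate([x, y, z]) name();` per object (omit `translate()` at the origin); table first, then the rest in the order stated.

table();
translate([667, -403, 0]) stool();
translate([667, 933, 0]) stool();
translate([-417, 265, 0]) stool();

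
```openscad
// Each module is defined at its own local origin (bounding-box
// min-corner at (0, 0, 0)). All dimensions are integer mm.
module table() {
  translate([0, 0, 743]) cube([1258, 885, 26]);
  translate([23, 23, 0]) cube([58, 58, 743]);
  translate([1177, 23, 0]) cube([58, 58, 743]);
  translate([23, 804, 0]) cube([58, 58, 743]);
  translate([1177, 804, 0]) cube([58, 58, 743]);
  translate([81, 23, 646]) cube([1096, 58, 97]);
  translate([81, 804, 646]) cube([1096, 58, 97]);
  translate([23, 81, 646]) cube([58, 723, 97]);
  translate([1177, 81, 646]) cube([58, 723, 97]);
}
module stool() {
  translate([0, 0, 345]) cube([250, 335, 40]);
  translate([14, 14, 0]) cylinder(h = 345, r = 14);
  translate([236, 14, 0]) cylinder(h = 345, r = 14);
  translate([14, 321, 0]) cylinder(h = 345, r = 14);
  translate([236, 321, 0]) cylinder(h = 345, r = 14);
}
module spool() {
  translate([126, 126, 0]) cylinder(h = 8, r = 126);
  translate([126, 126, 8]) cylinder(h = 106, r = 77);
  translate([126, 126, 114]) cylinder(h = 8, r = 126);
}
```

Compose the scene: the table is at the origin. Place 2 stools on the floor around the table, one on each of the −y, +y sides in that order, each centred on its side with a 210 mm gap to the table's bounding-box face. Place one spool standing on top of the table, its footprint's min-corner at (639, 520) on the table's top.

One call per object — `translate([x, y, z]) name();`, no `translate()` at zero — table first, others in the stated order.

table();
translate([504, -545, 0]) stool();
translate([504, 1095, 0]) stool();
translate([639, 520, 769]) spool();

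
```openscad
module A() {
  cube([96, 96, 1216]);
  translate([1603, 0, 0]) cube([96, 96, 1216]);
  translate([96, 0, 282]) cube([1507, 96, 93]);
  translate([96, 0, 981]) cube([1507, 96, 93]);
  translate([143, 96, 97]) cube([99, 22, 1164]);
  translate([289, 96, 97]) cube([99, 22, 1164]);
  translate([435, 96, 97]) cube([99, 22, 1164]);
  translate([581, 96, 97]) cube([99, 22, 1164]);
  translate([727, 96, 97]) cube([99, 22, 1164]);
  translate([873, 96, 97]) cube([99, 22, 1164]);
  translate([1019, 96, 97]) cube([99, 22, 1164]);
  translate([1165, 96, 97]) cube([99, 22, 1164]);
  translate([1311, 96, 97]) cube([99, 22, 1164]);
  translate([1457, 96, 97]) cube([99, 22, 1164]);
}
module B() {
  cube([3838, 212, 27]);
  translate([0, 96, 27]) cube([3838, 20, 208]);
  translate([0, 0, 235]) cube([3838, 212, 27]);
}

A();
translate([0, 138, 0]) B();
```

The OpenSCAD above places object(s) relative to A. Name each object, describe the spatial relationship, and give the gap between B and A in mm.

The I-beam's nearest face is 20 mm from the fence section's +y face.

A is a fence section. B is an I-beam. The I-beam is on the floor beside the fence section on its +y side. The gap between the I-beam and the fence section is 20 mm.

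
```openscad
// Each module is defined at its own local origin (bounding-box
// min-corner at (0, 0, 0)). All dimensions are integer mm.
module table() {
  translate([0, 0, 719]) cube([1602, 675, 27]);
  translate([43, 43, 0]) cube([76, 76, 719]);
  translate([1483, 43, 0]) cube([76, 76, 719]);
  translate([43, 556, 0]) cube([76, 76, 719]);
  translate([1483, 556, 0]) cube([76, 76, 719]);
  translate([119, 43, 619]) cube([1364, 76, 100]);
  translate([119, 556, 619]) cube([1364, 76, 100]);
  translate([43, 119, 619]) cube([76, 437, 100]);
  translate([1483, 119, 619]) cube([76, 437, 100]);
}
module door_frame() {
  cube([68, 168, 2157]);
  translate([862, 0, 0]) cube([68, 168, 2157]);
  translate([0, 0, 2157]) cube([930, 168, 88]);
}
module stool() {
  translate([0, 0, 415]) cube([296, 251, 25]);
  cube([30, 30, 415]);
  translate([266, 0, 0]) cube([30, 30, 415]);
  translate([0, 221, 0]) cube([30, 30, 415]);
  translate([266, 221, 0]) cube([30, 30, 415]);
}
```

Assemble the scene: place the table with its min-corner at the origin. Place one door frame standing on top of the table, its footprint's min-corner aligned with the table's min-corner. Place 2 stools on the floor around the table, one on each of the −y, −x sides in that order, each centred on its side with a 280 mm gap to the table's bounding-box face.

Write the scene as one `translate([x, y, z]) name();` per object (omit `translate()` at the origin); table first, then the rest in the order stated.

table();
translate([0, 0, 746]) door_frame();
translate([653, -531, 0]) stool();
translate([-576, 212, 0]) stool();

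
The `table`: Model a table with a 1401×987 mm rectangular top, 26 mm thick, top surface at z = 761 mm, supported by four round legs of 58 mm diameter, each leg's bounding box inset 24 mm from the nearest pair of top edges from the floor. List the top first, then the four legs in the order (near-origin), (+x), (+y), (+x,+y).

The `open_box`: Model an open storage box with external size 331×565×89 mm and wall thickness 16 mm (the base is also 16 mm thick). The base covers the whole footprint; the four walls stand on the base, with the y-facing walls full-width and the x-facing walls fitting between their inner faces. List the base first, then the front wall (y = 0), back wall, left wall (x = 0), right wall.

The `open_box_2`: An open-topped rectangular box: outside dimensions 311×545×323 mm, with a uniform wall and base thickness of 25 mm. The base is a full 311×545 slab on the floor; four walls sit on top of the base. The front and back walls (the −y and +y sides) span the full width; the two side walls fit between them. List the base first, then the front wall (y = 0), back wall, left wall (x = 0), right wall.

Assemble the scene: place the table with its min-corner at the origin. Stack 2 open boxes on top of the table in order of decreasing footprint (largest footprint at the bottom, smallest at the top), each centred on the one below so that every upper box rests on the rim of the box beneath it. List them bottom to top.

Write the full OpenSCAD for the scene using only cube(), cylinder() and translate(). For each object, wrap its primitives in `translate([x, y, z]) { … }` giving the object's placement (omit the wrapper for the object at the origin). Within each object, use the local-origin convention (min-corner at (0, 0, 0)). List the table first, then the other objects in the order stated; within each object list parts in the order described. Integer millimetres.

translate([0, 0, 735]) cube([1401, 987, 26]);
translate([53, 53, 0]) cylinder(h = 735, r = 29);
translate([1348, 53, 0]) cylinder(h = 735, r = 29);
translate([53, 934, 0]) cylinder(h = 735, r = 29);
translate([1348, 934, 0]) cylinder(h = 735, r = 29);
translate([535, 211, 761]) {
  cube([331, 565, 16]);
  translate([0, 0, 16]) cube([331, 16, 73]);
  translate([0, 549, 16]) cube([331, 16, 73]);
  translate([0, 16, 16]) cube([16, 533, 73]);
  translate([315, 16, 16]) cube([16, 533, 73]);
}
translate([545, 221, 850]) {
  cube([311, 545, 25]);
  translate([0, 0, 25]) cube([311, 25, 298]);
  translate([0, 520, 25]) cube([311, 25, 298]);
  translate([0, 25, 25]) cube([25, 495, 298]);
  translate([286, 25, 25]) cube([25, 495, 298]);
}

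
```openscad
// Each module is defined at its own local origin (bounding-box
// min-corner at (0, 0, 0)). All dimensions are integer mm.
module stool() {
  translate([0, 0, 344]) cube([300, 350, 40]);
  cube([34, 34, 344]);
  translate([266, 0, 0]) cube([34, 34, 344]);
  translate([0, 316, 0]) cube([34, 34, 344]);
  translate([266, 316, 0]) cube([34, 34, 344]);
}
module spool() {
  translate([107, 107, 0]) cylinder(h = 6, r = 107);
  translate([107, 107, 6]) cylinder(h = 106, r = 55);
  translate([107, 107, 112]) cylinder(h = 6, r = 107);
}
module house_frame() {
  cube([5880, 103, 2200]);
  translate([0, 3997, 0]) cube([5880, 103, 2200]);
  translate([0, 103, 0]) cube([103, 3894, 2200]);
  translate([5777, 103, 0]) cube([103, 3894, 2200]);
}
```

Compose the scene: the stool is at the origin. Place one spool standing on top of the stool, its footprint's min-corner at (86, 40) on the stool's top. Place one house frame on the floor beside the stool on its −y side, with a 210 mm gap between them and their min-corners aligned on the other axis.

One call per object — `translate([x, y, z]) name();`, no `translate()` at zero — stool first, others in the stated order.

stool();
translate([86, 40, 384]) spool();
translate([0, -4310, 0]) house_frame();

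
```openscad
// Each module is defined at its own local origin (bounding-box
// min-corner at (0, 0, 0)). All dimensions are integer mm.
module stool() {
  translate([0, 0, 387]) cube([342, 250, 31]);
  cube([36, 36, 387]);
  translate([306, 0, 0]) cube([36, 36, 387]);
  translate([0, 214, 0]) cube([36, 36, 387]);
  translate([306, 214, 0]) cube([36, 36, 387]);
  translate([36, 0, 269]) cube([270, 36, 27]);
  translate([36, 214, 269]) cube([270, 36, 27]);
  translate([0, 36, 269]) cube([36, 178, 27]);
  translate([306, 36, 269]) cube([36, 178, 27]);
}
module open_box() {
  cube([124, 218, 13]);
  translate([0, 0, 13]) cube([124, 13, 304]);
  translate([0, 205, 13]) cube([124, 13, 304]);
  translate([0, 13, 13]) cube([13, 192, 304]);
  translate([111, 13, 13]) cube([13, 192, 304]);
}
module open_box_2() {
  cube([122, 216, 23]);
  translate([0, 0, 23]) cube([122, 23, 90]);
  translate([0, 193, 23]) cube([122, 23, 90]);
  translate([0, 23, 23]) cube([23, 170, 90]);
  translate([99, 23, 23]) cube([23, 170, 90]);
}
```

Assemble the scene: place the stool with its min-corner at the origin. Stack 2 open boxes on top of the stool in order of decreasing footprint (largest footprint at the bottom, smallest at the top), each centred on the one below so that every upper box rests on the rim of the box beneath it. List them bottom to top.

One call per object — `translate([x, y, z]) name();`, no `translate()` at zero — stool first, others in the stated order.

stool();
translate([109, 16, 418]) open_box();
translate([110, 17, 735]) open_box_2();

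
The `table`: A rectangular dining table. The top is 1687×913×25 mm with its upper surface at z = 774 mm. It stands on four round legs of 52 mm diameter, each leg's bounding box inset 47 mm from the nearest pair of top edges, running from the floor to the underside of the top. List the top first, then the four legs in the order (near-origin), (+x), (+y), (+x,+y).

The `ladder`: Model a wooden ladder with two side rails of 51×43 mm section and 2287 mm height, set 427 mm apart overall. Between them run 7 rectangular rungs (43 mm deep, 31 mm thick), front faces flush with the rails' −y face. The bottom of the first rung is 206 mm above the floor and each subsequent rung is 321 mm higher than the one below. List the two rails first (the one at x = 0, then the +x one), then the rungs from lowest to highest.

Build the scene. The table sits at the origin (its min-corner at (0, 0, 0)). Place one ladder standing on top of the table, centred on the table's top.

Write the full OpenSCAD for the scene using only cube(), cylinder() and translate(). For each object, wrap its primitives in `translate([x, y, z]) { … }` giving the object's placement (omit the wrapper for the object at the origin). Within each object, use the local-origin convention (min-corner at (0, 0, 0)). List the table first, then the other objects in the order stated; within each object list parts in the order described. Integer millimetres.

translate([0, 0, 749]) cube([1687, 913, 25]);
translate([73, 73, 0]) cylinder(h = 749, r = 26);
translate([1614, 73, 0]) cylinder(h = 749, r = 26);
translate([73, 840, 0]) cylinder(h = 749, r = 26);
translate([1614, 840, 0]) cylinder(h = 749, r = 26);
translate([630, 435, 774]) {
  cube([51, 43, 2287]);
  translate([376, 0, 0]) cube([51, 43, 2287]);
  translate([51, 0, 206]) cube([325, 43, 31]);
  translate([51, 0, 527]) cube([325, 43, 31]);
  translate([51, 0, 848]) cube([325, 43, 31]);
  translate([51, 0, 1169]) cube([325, 43, 31]);
  translate([51, 0, 1490]) cube([325, 43, 31]);
  translate([51, 0, 1811]) cube([325, 43, 31]);
  translate([51, 0, 2132]) cube([325, 43, 31]);
}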